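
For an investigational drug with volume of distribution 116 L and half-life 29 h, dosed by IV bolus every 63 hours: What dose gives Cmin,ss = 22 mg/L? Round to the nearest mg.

τ/t½ = 63/29 ≈ 2.1724, so f = (1/2)^(63/29) ≈ 0.221839.
Cmin,ss = (D/Vd)·f/(1−f), so D = Cmin,ss·Vd·(1−f)/f.
D = 22 × 116 × (1−f)/f ≈ 22 × 116 × 3.50777 ≈ 8951.83 mg.

8952 mg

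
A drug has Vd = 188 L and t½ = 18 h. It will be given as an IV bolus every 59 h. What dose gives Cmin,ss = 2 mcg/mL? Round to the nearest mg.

τ/t½ = 59/18 ≈ 3.2778, so f = (1/2)^(59/18) ≈ 0.103108.
Cmin,ss = (D/Vd)·f/(1−f), so D = Cmin,ss·Vd·(1−f)/f.
D = 2 × 188 × (1−f)/f ≈ 2 × 188 × 8.69857 ≈ 3270.66 mg.

3271 mg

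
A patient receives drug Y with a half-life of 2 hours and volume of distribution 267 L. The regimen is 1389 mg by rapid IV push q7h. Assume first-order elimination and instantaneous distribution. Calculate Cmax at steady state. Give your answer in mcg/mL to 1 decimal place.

τ/t½ = 7/2 ≈ 3.5, so fraction remaining f = (1/2)^(7/2) ≈ 0.0884.
At steady state, accumulation factor R = 1/(1 − e^(−kτ)) ≈ 1.0970.
Single-dose peak C₀ = D/Vd = 1389/267 ≈ 5.202 mcg/mL.
Steady-state peak Cmax,ss = C₀·R ≈ 5.202 × 1.0970 ≈ 5.707 mcg/mL.

5.7 mcg/mL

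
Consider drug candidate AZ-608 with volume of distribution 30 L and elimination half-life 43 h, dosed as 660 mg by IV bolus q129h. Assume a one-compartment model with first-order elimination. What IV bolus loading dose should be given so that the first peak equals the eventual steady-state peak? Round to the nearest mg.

f = (1/2)^(129/43) ≈ 0.125000; accumulation ratio R = 1/(1−f) ≈ 1.14286.
Loading dose to hit Cmax,ss on first dose: D_load = D_maint·R ≈ 660 × 1.14286 ≈ 754.29 mg.

754 mg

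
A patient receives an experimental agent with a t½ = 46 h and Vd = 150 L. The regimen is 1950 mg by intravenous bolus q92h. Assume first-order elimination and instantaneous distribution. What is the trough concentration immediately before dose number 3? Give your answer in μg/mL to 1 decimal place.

f = (1/2)^(τ/t½) = (1/2)^(92/46) ≈ 0.2500.
C₀ = D/Vd = 1950/150 ≈ 13.000 μg/mL.
Before the 3rd dose, 2 doses have been given. Superposition: Cmin = C₀·(f + f²).
≈ 13.000 × (0.2500 + 0.0625) ≈ 13.000 × 0.3125 ≈ 4.062 μg/mL.

4.1 μg/mL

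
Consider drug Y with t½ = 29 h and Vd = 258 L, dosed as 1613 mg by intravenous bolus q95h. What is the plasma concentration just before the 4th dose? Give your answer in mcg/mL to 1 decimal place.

f = (1/2)^(τ/t½) = (1/2)^(95/29) ≈ 0.1032.
C₀ = D/Vd = 1613/258 ≈ 6.252 mcg/mL.
Before the 4th dose, 3 doses have been given. Superposition: Cmin = C₀·(f + f² + … + f^3).
≈ 6.252 × (0.1032 + 0.0107 + 0.0011) ≈ 6.252 × 0.1150 ≈ 0.719 mcg/mL.

0.7 mcg/mL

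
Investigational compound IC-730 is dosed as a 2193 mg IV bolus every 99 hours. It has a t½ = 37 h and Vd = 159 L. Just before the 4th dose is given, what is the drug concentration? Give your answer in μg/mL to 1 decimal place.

2.5 μg/mL

f = (1/2)^(τ/t½) = (1/2)^(99/37) ≈ 0.1565.
C₀ = D/Vd = 2193/159 ≈ 13.792 μg/mL.
Before the 4th dose, 3 doses have been given. Superposition: Cmin = C₀·(f + f² + … + f^3).
≈ 13.792 × (0.1565 + 0.0245 + 0.0038) ≈ 13.792 × 0.1848 ≈ 2.549 μg/mL.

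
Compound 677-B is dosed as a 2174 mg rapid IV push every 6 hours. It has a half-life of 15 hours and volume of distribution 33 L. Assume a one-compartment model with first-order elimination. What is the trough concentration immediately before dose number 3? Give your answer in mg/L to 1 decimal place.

f = (1/2)^(τ/t½) = (1/2)^(6/15) ≈ 0.7579.
C₀ = D/Vd = 2174/33 ≈ 65.879 mg/L.
Before the 3rd dose, 2 doses have been given. Superposition: Cmin = C₀·(f + f²).
≈ 65.879 × (0.7579 + 0.5744) ≈ 65.879 × 1.3323 ≈ 87.771 mg/L.

87.8 mg/L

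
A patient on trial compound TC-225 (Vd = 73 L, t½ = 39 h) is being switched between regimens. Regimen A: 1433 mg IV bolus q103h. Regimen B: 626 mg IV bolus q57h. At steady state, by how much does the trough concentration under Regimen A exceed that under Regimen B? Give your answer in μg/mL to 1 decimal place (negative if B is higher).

Regimen A: f = (1/2)^(103/39) ≈ 0.1603; Cmin,ss = (1433/73)·f/(1−f) ≈ 3.747 μg/mL.
Regimen B: f = (1/2)^(57/39) ≈ 0.3631; Cmin,ss = (626/73)·f/(1−f) ≈ 4.889 μg/mL.
Difference ≈ 3.747 − 4.889 ≈ -1.142 μg/mL.

-1.1 μg/mL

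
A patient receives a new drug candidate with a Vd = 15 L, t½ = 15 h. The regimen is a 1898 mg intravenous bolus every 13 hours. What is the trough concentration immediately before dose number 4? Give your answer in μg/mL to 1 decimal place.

128.3 μg/mL

f = (1/2)^(τ/t½) = (1/2)^(13/15) ≈ 0.5484.
C₀ = D/Vd = 1898/15 ≈ 126.533 μg/mL.
Before the 4th dose, 3 doses have been given. Superposition: Cmin = C₀·(f + f² + … + f^3).
≈ 126.533 × (0.5484 + 0.3007 + 0.1649) ≈ 126.533 × 1.0140 ≈ 128.304 μg/mL.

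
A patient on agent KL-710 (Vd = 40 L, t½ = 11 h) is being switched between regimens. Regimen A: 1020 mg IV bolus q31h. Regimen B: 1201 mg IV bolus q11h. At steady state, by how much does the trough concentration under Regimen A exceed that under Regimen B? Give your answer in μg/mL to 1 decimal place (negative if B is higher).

Regimen A: f = (1/2)^(31/11) ≈ 0.1418; Cmin,ss = (1020/40)·f/(1−f) ≈ 4.213 μg/mL.
Regimen B: f = (1/2)^(11/11) ≈ 0.5000; Cmin,ss = (1201/40)·f/(1−f) ≈ 30.025 μg/mL.
Difference ≈ 4.213 − 30.025 ≈ -25.812 μg/mL.

-25.8 μg/mL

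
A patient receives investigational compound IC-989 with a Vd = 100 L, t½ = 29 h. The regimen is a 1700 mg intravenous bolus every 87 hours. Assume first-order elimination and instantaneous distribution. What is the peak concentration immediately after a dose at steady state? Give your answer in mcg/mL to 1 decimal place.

τ = 87 h = 3 half-lives, so f = (1/2)^3 = 0.125.
At steady state, R = 1/(1 − 0.125) = 8/7.
Single-dose peak C₀ = D/Vd = 1700/100 = 17 mcg/mL.
Steady-state peak Cmax,ss = C₀·R = 17 × 8/7 ≈ 19.429 mcg/mL.

19.4 mcg/mL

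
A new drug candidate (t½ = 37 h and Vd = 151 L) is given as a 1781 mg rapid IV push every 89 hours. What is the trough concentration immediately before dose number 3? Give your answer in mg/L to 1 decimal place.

f = (1/2)^(τ/t½) = (1/2)^(89/37) ≈ 0.1888.
C₀ = D/Vd = 1781/151 ≈ 11.795 mg/L.
Before the 3rd dose, 2 doses have been given. Superposition: Cmin = C₀·(f + f²).
≈ 11.795 × (0.1888 + 0.0356) ≈ 11.795 × 0.2244 ≈ 2.647 mg/L.

2.6 mg/L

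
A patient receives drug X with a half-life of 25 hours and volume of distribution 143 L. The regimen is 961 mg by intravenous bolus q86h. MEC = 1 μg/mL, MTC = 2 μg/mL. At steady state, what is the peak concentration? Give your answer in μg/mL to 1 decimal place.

7.4 μg/mL

k = ln2/t½ = ln2/25 ≈ 0.027726 h⁻¹; fraction remaining f = e^(−kτ) = e^(−0.027726×86) ≈ 0.0921.
Accumulation ratio R = 1/(1 − f) ≈ 1/0.9079 ≈ 1.1014.
Single-dose peak C₀ = D/Vd = 961/143 ≈ 6.720 μg/mL.
Steady-state peak Cmax,ss = C₀·R ≈ 6.720 × 1.1014 ≈ 7.401 μg/mL.
Peak 7.4 μg/mL vs MTC 2 μg/mL: exceeds toxic threshold.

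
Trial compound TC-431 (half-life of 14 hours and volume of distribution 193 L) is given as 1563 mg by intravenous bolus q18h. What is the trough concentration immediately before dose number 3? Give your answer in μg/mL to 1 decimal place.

4.7 μg/mL

f = (1/2)^(τ/t½) = (1/2)^(18/14) ≈ 0.4102.
C₀ = D/Vd = 1563/193 ≈ 8.098 μg/mL.
Before the 3rd dose, 2 doses have been given. Superposition: Cmin = C₀·(f + f²).
≈ 8.098 × (0.4102 + 0.1683) ≈ 8.098 × 0.5785 ≈ 4.685 μg/mL.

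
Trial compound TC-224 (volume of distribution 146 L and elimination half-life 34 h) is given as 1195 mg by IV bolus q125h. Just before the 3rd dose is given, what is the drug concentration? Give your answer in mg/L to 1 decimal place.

0.7 mg/L

f = (1/2)^(τ/t½) = (1/2)^(125/34) ≈ 0.0782.
C₀ = D/Vd = 1195/146 ≈ 8.185 mg/L.
Before the 3rd dose, 2 doses have been given. Superposition: Cmin = C₀·(f + f²).
≈ 8.185 × (0.0782 + 0.0061) ≈ 8.185 × 0.0843 ≈ 0.690 mg/L.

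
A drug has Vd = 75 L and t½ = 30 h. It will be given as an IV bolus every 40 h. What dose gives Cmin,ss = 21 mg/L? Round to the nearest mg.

2394 mg

τ/t½ = 40/30 ≈ 1.3333, so f = (1/2)^(40/30) ≈ 0.396850.
Cmin,ss = (D/Vd)·f/(1−f), so D = Cmin,ss·Vd·(1−f)/f.
D = 21 × 75 × (1−f)/f ≈ 21 × 75 × 1.51984 ≈ 2393.75 mg.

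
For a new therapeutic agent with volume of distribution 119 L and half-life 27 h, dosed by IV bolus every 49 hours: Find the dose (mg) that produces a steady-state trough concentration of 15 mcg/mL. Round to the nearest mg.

τ/t½ = 49/27 ≈ 1.8148, so f = (1/2)^(49/27) ≈ 0.284241.
Cmin,ss = (D/Vd)·f/(1−f), so D = Cmin,ss·Vd·(1−f)/f.
D = 15 × 119 × (1−f)/f ≈ 15 × 119 × 2.51814 ≈ 4494.88 mg.

4495 mg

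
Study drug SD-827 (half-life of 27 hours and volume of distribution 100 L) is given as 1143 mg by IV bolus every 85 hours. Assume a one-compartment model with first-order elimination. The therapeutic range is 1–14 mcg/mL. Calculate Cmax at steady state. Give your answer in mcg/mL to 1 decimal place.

k = ln2/t½ = ln2/27 ≈ 0.025672 h⁻¹; fraction remaining f = e^(−kτ) = e^(−0.025672×85) ≈ 0.1128.
Accumulation ratio R = 1/(1 − f) ≈ 1/0.8872 ≈ 1.1271.
Each bolus raises the concentration by D/Vd = 1143/100 ≈ 11.430 mcg/mL.
Cmax,ss = C₀/(1 − f) ≈ 11.430/0.8872 ≈ 12.883 mcg/mL.
Peak 12.9 mcg/mL vs MTC 14 mcg/mL: below toxic threshold.

12.9 mcg/mL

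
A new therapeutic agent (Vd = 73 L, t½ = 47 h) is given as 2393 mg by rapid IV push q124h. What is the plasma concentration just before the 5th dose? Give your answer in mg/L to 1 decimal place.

f = (1/2)^(τ/t½) = (1/2)^(124/47) ≈ 0.1606.
C₀ = D/Vd = 2393/73 ≈ 32.781 mg/L.
Before the 5th dose, 4 doses have been given. Superposition: Cmin = C₀·(f + f² + … + f^4).
≈ 32.781 × (0.1606 + 0.0258 + 0.0041 + 0.0007) ≈ 32.781 × 0.1912 ≈ 6.268 mg/L.

6.3 mg/L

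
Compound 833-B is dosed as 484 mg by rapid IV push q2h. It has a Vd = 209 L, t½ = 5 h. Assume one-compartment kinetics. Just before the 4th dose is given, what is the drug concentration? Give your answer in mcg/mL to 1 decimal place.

f = (1/2)^(τ/t½) = (1/2)^(2/5) ≈ 0.7579.
C₀ = D/Vd = 484/209 ≈ 2.316 mcg/mL.
Before the 4th dose, 3 doses have been given. Superposition: Cmin = C₀·(f + f² + … + f^3).
≈ 2.316 × (0.7579 + 0.5744 + 0.4353) ≈ 2.316 × 1.7676 ≈ 4.094 mcg/mL.

4.1 mcg/mL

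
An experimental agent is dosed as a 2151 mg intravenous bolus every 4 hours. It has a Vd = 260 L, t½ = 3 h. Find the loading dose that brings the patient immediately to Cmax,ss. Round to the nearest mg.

f = (1/2)^(4/3) ≈ 0.396850; accumulation ratio R = 1/(1−f) ≈ 1.65796.
Loading dose to hit Cmax,ss on first dose: D_load = D_maint·R ≈ 2151 × 1.65796 ≈ 3566.27 mg.

3566 mg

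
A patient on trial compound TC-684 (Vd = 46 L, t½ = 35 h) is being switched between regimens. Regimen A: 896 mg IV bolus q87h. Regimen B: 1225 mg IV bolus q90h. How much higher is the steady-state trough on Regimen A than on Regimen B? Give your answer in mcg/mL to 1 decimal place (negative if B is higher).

Regimen A: f = (1/2)^(87/35) ≈ 0.1785; Cmin,ss = (896/46)·f/(1−f) ≈ 4.232 mcg/mL.
Regimen B: f = (1/2)^(90/35) ≈ 0.1682; Cmin,ss = (1225/46)·f/(1−f) ≈ 5.385 mcg/mL.
Difference ≈ 4.232 − 5.385 ≈ -1.153 mcg/mL.

-1.2 mcg/mL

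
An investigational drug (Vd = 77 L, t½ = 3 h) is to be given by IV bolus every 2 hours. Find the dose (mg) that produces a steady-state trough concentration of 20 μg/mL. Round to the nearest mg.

905 mg

τ/t½ = 2/3 ≈ 0.66667, so f = (1/2)^(2/3) ≈ 0.629961.
Cmin,ss = (D/Vd)·f/(1−f), so D = Cmin,ss·Vd·(1−f)/f.
D = 20 × 77 × (1−f)/f ≈ 20 × 77 × 0.58740 ≈ 904.60 mg.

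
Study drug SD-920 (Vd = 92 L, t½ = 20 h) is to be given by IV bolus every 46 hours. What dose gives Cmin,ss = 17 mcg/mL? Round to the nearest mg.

6138 mg

τ/t½ = 46/20 ≈ 2.3, so f = (1/2)^(46/20) ≈ 0.203063.
Cmin,ss = (D/Vd)·f/(1−f), so D = Cmin,ss·Vd·(1−f)/f.
D = 17 × 92 × (1−f)/f ≈ 17 × 92 × 3.92458 ≈ 6138.04 mg.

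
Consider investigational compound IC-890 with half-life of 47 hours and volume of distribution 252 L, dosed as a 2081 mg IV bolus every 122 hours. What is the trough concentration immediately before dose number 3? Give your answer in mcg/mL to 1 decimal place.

1.6 mcg/mL

f = (1/2)^(τ/t½) = (1/2)^(122/47) ≈ 0.1654.
C₀ = D/Vd = 2081/252 ≈ 8.258 mcg/mL.
Before the 3rd dose, 2 doses have been given. Superposition: Cmin = C₀·(f + f²).
≈ 8.258 × (0.1654 + 0.0274) ≈ 8.258 × 0.1928 ≈ 1.592 mcg/mL.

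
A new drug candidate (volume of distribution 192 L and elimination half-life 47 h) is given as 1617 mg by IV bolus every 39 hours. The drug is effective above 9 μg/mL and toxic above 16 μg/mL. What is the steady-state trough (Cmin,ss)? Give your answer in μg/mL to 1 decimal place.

10.8 μg/mL

k = ln2/t½ = ln2/47 ≈ 0.014748 h⁻¹; fraction remaining f = e^(−kτ) = e^(−0.014748×39) ≈ 0.5626.
Accumulation ratio R = 1/(1 − f) ≈ 1/0.4374 ≈ 2.2862.
Single-dose peak C₀ = D/Vd = 1617/192 ≈ 8.422 μg/mL.
Steady-state peak Cmax,ss = C₀·R ≈ 8.422 × 2.2862 ≈ 19.254 μg/mL.
Steady-state trough Cmin,ss = Cmax,ss·f ≈ 19.254 × 0.5626 ≈ 10.832 μg/mL.
Trough 10.8 μg/mL vs MEC 9 μg/mL: adequate.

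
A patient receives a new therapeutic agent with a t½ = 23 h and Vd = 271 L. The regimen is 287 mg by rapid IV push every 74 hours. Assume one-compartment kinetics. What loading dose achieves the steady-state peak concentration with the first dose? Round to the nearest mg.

f = (1/2)^(74/23) ≈ 0.107515; accumulation ratio R = 1/(1−f) ≈ 1.12047.
Loading dose to hit Cmax,ss on first dose: D_load = D_maint·R ≈ 287 × 1.12047 ≈ 321.57 mg.

322 mg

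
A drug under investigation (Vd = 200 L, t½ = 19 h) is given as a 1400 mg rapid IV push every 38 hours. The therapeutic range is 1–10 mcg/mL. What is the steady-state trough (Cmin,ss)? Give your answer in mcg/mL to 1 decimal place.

2.3 mcg/mL

The dosing interval is 2 half-lives, so f = 2^(−2) = 0.25.
At steady state, R = 1/(1 − 0.25) = 4/3.
Single-dose peak C₀ = D/Vd = 1400/200 = 7 mcg/mL.
Steady-state peak Cmax,ss = C₀·R = 7 × 4/3 ≈ 9.333 mcg/mL.
Steady-state trough Cmin,ss = Cmax,ss·f ≈ 9.333 × 0.25 ≈ 2.333 mcg/mL.
Trough 2.3 mcg/mL vs MEC 1 mcg/mL: adequate.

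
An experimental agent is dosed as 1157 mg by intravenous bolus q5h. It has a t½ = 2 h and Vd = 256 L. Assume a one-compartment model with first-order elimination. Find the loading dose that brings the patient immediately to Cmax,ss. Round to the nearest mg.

f = (1/2)^(5/2) ≈ 0.176777; accumulation ratio R = 1/(1−f) ≈ 1.21474.
Loading dose to hit Cmax,ss on first dose: D_load = D_maint·R ≈ 1157 × 1.21474 ≈ 1405.45 mg.

1405 mg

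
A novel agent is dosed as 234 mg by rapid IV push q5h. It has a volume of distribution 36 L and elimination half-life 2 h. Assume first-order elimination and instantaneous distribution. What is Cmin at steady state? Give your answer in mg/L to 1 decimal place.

τ/t½ = 5/2 ≈ 2.5, so fraction remaining f = (1/2)^(5/2) ≈ 0.1768.
At steady state, accumulation factor R = 1/(1 − e^(−kτ)) ≈ 1.2148.
Single-dose peak C₀ = D/Vd = 234/36 ≈ 6.500 mg/L.
Cmax,ss = C₀/(1 − f) ≈ 6.500/0.8232 ≈ 7.896 mg/L.
Steady-state trough Cmin,ss = Cmax,ss·f ≈ 7.896 × 0.1768 ≈ 1.396 mg/L.

1.4 mg/L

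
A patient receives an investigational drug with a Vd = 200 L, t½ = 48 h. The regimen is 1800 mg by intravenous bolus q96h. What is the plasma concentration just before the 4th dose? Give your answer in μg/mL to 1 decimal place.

f = (1/2)^(τ/t½) = (1/2)^(96/48) ≈ 0.2500.
C₀ = D/Vd = 1800/200 ≈ 9.000 μg/mL.
Before the 4th dose, 3 doses have been given. Superposition: Cmin = C₀·(f + f² + … + f^3).
≈ 9.000 × (0.2500 + 0.0625 + 0.0156) ≈ 9.000 × 0.3281 ≈ 2.953 μg/mL.

3.0 μg/mL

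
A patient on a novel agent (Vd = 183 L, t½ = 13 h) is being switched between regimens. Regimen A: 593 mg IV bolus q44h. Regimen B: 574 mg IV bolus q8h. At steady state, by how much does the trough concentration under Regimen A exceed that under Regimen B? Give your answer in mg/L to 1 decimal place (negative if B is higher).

Regimen A: f = (1/2)^(44/13) ≈ 0.0957; Cmin,ss = (593/183)·f/(1−f) ≈ 0.343 mg/L.
Regimen B: f = (1/2)^(8/13) ≈ 0.6528; Cmin,ss = (574/183)·f/(1−f) ≈ 5.897 mg/L.
Difference ≈ 0.343 − 5.897 ≈ -5.554 mg/L.

-5.6 mg/L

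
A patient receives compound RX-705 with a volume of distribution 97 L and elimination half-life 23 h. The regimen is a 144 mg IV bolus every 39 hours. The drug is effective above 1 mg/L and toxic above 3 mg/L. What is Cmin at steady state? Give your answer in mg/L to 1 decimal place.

k = ln2/t½ = ln2/23 ≈ 0.030137 h⁻¹; fraction remaining f = e^(−kτ) = e^(−0.030137×39) ≈ 0.3087.
At steady state, accumulation factor R = 1/(1 − e^(−kτ)) ≈ 1.4465.
Each bolus raises the concentration by D/Vd = 144/97 ≈ 1.485 mg/L.
Steady-state peak Cmax,ss = C₀·R ≈ 1.485 × 1.4465 ≈ 2.148 mg/L.
One interval later, Cmin,ss = Cmax,ss·e^(−kτ) ≈ 2.148 × 0.3087 ≈ 0.663 mg/L.
Trough 0.7 mg/L vs MEC 1 mg/L: subtherapeutic.

0.7 mg/L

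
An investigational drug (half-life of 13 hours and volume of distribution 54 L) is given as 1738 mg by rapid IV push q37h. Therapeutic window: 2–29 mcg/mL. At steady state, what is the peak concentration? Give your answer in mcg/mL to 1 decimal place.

τ/t½ = 37/13 ≈ 2.8462, so fraction remaining f = (1/2)^(37/13) ≈ 0.1391.
At steady state, accumulation factor R = 1/(1 − e^(−kτ)) ≈ 1.1616.
Each bolus raises the concentration by D/Vd = 1738/54 ≈ 32.185 mcg/mL.
Steady-state peak Cmax,ss = C₀·R ≈ 32.185 × 1.1616 ≈ 37.386 mcg/mL.
Peak 37.4 mcg/mL vs MTC 29 mcg/mL: exceeds toxic threshold.

37.4 mcg/mL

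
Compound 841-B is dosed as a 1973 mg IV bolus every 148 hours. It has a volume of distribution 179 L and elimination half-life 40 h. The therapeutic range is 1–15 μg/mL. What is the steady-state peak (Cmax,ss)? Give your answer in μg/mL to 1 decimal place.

Over one 148-h interval, 148/40 ≈ 3.7 half-lives elapse, leaving f ≈ 0.0769 of each dose.
At steady state, accumulation factor R = 1/(1 − e^(−kτ)) ≈ 1.0833.
Single-dose peak C₀ = D/Vd = 1973/179 ≈ 11.022 μg/mL.
Cmax,ss = C₀/(1 − f) ≈ 11.022/0.9231 ≈ 11.940 μg/mL.
Peak 11.9 μg/mL vs MTC 15 μg/mL: below toxic threshold.

11.9 μg/mL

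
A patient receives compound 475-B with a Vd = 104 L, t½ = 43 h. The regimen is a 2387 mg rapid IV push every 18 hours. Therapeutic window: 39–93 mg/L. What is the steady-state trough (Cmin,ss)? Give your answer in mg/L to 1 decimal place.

τ/t½ = 18/43 ≈ 0.4186, so fraction remaining f = (1/2)^(18/43) ≈ 0.7481.
At steady state, accumulation factor R = 1/(1 − e^(−kτ)) ≈ 3.9698.
Each bolus raises the concentration by D/Vd = 2387/104 ≈ 22.952 mg/L.
Cmax,ss = C₀/(1 − f) ≈ 22.952/0.2519 ≈ 91.116 mg/L.
Steady-state trough Cmin,ss = Cmax,ss·f ≈ 91.116 × 0.7481 ≈ 68.164 mg/L.
Trough 68.2 mg/L vs MEC 39 mg/L: adequate.

68.2 mg/L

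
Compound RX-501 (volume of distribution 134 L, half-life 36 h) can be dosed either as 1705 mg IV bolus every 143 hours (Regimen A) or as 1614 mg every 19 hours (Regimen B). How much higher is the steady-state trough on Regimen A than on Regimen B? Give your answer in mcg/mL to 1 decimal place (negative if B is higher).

-26.4 mcg/mL

Regimen A: f = (1/2)^(143/36) ≈ 0.0637; Cmin,ss = (1705/134)·f/(1−f) ≈ 0.866 mcg/mL.
Regimen B: f = (1/2)^(19/36) ≈ 0.6936; Cmin,ss = (1614/134)·f/(1−f) ≈ 27.266 mcg/mL.
Difference ≈ 0.866 − 27.266 ≈ -26.400 mcg/mL.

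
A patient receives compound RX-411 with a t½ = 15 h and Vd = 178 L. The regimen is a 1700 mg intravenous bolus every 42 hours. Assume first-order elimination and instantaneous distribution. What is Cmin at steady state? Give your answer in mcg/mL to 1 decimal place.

1.6 mcg/mL

τ/t½ = 42/15 ≈ 2.8, so fraction remaining f = (1/2)^(42/15) ≈ 0.1436.
At steady state, accumulation factor R = 1/(1 − e^(−kτ)) ≈ 1.1677.
Single-dose peak C₀ = D/Vd = 1700/178 ≈ 9.551 mcg/mL.
Cmax,ss = C₀/(1 − f) ≈ 9.551/0.8564 ≈ 11.152 mcg/mL.
Steady-state trough Cmin,ss = Cmax,ss·f ≈ 11.152 × 0.1436 ≈ 1.601 mcg/mL.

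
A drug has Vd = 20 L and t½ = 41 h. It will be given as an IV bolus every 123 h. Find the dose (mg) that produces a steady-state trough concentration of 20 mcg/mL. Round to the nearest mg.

τ/t½ = 123/41 ≈ 3, so f = (1/2)^(123/41) ≈ 0.125000.
Cmin,ss = (D/Vd)·f/(1−f), so D = Cmin,ss·Vd·(1−f)/f.
D = 20 × 20 × (1−f)/f ≈ 20 × 20 × 7.00000 ≈ 2800.00 mg.

2800 mg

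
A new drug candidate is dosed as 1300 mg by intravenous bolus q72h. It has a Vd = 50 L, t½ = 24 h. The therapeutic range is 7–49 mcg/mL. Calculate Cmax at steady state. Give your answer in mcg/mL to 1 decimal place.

29.7 mcg/mL

τ = 72 h = 3 half-lives, so f = (1/2)^3 = 0.125.
Accumulation ratio R = 1/(1 − f) = 1/0.875 = 8/7.
Single-dose peak C₀ = D/Vd = 1300/50 = 26 mcg/mL.
Steady-state peak Cmax,ss = C₀·R = 26 × 8/7 ≈ 29.714 mcg/mL.
Peak 29.7 mcg/mL vs MTC 49 mcg/mL: below toxic threshold.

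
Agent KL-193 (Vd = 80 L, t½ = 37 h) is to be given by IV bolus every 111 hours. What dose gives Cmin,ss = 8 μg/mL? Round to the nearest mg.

4480 mg

τ/t½ = 111/37 ≈ 3, so f = (1/2)^(111/37) ≈ 0.125000.
Cmin,ss = (D/Vd)·f/(1−f), so D = Cmin,ss·Vd·(1−f)/f.
D = 8 × 80 × (1−f)/f ≈ 8 × 80 × 7.00000 ≈ 4480.00 mg.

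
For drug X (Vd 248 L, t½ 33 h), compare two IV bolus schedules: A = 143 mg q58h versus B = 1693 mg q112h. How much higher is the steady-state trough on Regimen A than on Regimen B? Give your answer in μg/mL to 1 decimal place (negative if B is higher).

Regimen A: f = (1/2)^(58/33) ≈ 0.2957; Cmin,ss = (143/248)·f/(1−f) ≈ 0.242 μg/mL.
Regimen B: f = (1/2)^(112/33) ≈ 0.0951; Cmin,ss = (1693/248)·f/(1−f) ≈ 0.717 μg/mL.
Difference ≈ 0.242 − 0.717 ≈ -0.475 μg/mL.

-0.5 μg/mL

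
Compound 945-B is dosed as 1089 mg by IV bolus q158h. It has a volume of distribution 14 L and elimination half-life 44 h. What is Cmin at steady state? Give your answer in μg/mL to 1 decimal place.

7.0 μg/mL

τ/t½ = 158/44 ≈ 3.5909, so fraction remaining f = (1/2)^(158/44) ≈ 0.0830.
Single-dose peak C₀ = D/Vd = 1089/14 ≈ 77.786 μg/mL.
Steady-state trough Cmin,ss = C₀·f/(1−f) ≈ 77.786 × 0.0830/0.9170 ≈ 7.041 μg/mL.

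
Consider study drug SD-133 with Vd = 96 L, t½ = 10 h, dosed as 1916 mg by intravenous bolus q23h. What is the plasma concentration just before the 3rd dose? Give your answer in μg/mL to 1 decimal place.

4.9 μg/mL

f = (1/2)^(τ/t½) = (1/2)^(23/10) ≈ 0.2031.
C₀ = D/Vd = 1916/96 ≈ 19.958 μg/mL.
Before the 3rd dose, 2 doses have been given. Superposition: Cmin = C₀·(f + f²).
≈ 19.958 × (0.2031 + 0.0412) ≈ 19.958 × 0.2443 ≈ 4.876 μg/mL.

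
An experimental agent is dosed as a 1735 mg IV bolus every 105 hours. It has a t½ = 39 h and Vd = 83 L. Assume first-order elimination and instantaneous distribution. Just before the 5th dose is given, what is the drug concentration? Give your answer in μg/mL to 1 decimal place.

f = (1/2)^(τ/t½) = (1/2)^(105/39) ≈ 0.1547.
C₀ = D/Vd = 1735/83 ≈ 20.904 μg/mL.
Before the 5th dose, 4 doses have been given. Superposition: Cmin = C₀·(f + f² + … + f^4).
≈ 20.904 × (0.1547 + 0.0239 + 0.0037 + 0.0006) ≈ 20.904 × 0.1829 ≈ 3.823 μg/mL.

3.8 μg/mL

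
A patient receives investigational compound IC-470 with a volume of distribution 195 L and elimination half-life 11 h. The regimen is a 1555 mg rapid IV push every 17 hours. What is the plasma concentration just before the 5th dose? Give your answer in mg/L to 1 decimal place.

4.1 mg/L

f = (1/2)^(τ/t½) = (1/2)^(17/11) ≈ 0.3426.
C₀ = D/Vd = 1555/195 ≈ 7.974 mg/L.
Before the 5th dose, 4 doses have been given. Superposition: Cmin = C₀·(f + f² + … + f^4).
≈ 7.974 × (0.3426 + 0.1174 + 0.0402 + 0.0138) ≈ 7.974 × 0.5140 ≈ 4.099 mg/L.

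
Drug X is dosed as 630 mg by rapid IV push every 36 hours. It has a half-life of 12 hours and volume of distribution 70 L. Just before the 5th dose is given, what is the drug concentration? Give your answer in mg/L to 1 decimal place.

f = (1/2)^(τ/t½) = (1/2)^(36/12) ≈ 0.1250.
C₀ = D/Vd = 630/70 ≈ 9.000 mg/L.
Before the 5th dose, 4 doses have been given. Superposition: Cmin = C₀·(f + f² + … + f^4).
≈ 9.000 × (0.1250 + 0.0156 + 0.0020 + 0.0002) ≈ 9.000 × 0.1428 ≈ 1.285 mg/L.

1.3 mg/L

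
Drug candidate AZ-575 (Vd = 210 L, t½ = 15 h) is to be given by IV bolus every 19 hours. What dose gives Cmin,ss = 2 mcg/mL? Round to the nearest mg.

τ/t½ = 19/15 ≈ 1.2667, so f = (1/2)^(19/15) ≈ 0.415619.
Cmin,ss = (D/Vd)·f/(1−f), so D = Cmin,ss·Vd·(1−f)/f.
D = 2 × 210 × (1−f)/f ≈ 2 × 210 × 1.40605 ≈ 590.54 mg.

591 mg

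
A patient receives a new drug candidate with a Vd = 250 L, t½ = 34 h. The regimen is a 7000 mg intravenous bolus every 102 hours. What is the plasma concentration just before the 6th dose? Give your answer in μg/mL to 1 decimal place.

f = (1/2)^(τ/t½) = (1/2)^(102/34) ≈ 0.1250.
C₀ = D/Vd = 7000/250 ≈ 28.000 μg/mL.
Before the 6th dose, 5 doses have been given. Superposition: Cmin = C₀·(f + f² + … + f^5).
≈ 28.000 × (0.1250 + 0.0156 + 0.0020 + 0.0002 + 0.0000) ≈ 28.000 × 0.1428 ≈ 3.998 μg/mL.

4.0 μg/mL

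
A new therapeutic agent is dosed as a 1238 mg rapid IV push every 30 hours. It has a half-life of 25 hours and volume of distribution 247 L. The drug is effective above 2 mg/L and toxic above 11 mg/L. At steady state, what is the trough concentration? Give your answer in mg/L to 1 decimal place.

k = ln2/t½ = ln2/25 ≈ 0.027726 h⁻¹; fraction remaining f = e^(−kτ) = e^(−0.027726×30) ≈ 0.4353.
Each bolus raises the concentration by D/Vd = 1238/247 ≈ 5.012 mg/L.
Steady-state trough Cmin,ss = C₀·f/(1−f) ≈ 5.012 × 0.4353/0.5647 ≈ 3.864 mg/L.
Trough 3.9 mg/L vs MEC 2 mg/L: adequate.

3.9 mg/L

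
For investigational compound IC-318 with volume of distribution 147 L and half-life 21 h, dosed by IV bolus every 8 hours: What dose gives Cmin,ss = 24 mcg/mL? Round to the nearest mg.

τ/t½ = 8/21 ≈ 0.38095, so f = (1/2)^(8/21) ≈ 0.767930.
Cmin,ss = (D/Vd)·f/(1−f), so D = Cmin,ss·Vd·(1−f)/f.
D = 24 × 147 × (1−f)/f ≈ 24 × 147 × 0.30220 ≈ 1066.16 mg.

1066 mg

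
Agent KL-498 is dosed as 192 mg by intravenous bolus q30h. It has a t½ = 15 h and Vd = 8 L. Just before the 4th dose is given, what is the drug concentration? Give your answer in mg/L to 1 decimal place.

f = (1/2)^(τ/t½) = (1/2)^(30/15) ≈ 0.2500.
C₀ = D/Vd = 192/8 ≈ 24.000 mg/L.
Before the 4th dose, 3 doses have been given. Superposition: Cmin = C₀·(f + f² + … + f^3).
≈ 24.000 × (0.2500 + 0.0625 + 0.0156) ≈ 24.000 × 0.3281 ≈ 7.874 mg/L.

7.9 mg/L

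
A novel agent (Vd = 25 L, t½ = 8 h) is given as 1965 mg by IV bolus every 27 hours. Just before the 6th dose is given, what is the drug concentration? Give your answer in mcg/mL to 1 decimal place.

8.4 mcg/mL

f = (1/2)^(τ/t½) = (1/2)^(27/8) ≈ 0.0964.
C₀ = D/Vd = 1965/25 ≈ 78.600 mcg/mL.
Before the 6th dose, 5 doses have been given. Superposition: Cmin = C₀·(f + f² + … + f^5).
≈ 78.600 × (0.0964 + 0.0093 + 0.0009 + 0.0001 + 0.0000) ≈ 78.600 × 0.1067 ≈ 8.387 mcg/mL.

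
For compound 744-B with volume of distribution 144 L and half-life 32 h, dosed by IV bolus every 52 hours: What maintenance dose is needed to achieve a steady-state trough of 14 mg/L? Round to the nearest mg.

τ/t½ = 52/32 ≈ 1.625, so f = (1/2)^(52/32) ≈ 0.324210.
Cmin,ss = (D/Vd)·f/(1−f), so D = Cmin,ss·Vd·(1−f)/f.
D = 14 × 144 × (1−f)/f ≈ 14 × 144 × 2.08442 ≈ 4202.19 mg.

4202 mg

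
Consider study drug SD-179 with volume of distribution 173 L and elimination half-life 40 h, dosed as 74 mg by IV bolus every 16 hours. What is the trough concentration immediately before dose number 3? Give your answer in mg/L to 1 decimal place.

f = (1/2)^(τ/t½) = (1/2)^(16/40) ≈ 0.7579.
C₀ = D/Vd = 74/173 ≈ 0.428 mg/L.
Before the 3rd dose, 2 doses have been given. Superposition: Cmin = C₀·(f + f²).
≈ 0.428 × (0.7579 + 0.5744) ≈ 0.428 × 1.3323 ≈ 0.570 mg/L.

0.6 mg/L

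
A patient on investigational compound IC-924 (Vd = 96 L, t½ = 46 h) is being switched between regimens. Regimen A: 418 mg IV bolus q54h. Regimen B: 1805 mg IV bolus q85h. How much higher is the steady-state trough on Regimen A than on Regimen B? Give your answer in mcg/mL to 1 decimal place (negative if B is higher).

Regimen A: f = (1/2)^(54/46) ≈ 0.4432; Cmin,ss = (418/96)·f/(1−f) ≈ 3.466 mcg/mL.
Regimen B: f = (1/2)^(85/46) ≈ 0.2778; Cmin,ss = (1805/96)·f/(1−f) ≈ 7.232 mcg/mL.
Difference ≈ 3.466 − 7.232 ≈ -3.766 mcg/mL.

-3.8 mcg/mL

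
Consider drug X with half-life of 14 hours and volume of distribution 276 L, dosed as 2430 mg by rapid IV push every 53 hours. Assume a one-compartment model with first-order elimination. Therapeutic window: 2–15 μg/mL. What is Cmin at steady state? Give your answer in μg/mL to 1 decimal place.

k = ln2/t½ = ln2/14 ≈ 0.049511 h⁻¹; fraction remaining f = e^(−kτ) = e^(−0.049511×53) ≈ 0.0725.
At steady state, accumulation factor R = 1/(1 − e^(−kτ)) ≈ 1.0782.
Each bolus raises the concentration by D/Vd = 2430/276 ≈ 8.804 μg/mL.
Cmax,ss = C₀/(1 − f) ≈ 8.804/0.9275 ≈ 9.492 μg/mL.
One interval later, Cmin,ss = Cmax,ss·e^(−kτ) ≈ 9.492 × 0.0725 ≈ 0.688 μg/mL.
Trough 0.7 μg/mL vs MEC 2 μg/mL: subtherapeutic.

0.7 μg/mL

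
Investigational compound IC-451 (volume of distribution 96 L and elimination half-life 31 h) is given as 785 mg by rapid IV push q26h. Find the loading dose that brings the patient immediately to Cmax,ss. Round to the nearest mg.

1781 mg

f = (1/2)^(26/31) ≈ 0.559143; accumulation ratio R = 1/(1−f) ≈ 2.26831.
Loading dose to hit Cmax,ss on first dose: D_load = D_maint·R ≈ 785 × 2.26831 ≈ 1780.62 mg.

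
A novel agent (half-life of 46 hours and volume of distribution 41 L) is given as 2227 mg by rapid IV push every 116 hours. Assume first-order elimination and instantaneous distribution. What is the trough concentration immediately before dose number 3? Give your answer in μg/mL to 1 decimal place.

f = (1/2)^(τ/t½) = (1/2)^(116/46) ≈ 0.1741.
C₀ = D/Vd = 2227/41 ≈ 54.317 μg/mL.
Before the 3rd dose, 2 doses have been given. Superposition: Cmin = C₀·(f + f²).
≈ 54.317 × (0.1741 + 0.0303) ≈ 54.317 × 0.2044 ≈ 11.102 μg/mL.

11.1 μg/mL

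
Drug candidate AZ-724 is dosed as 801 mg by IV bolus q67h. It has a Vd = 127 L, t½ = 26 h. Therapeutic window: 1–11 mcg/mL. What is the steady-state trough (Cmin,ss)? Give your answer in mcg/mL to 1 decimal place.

Over one 67-h interval, 67/26 ≈ 2.5769 half-lives elapse, leaving f ≈ 0.1676 of each dose.
Accumulation ratio R = 1/(1 − f) ≈ 1/0.8324 ≈ 1.2013.
Single-dose peak C₀ = D/Vd = 801/127 ≈ 6.307 mcg/mL.
Steady-state peak Cmax,ss = C₀·R ≈ 6.307 × 1.2013 ≈ 7.577 mcg/mL.
Steady-state trough Cmin,ss = Cmax,ss·f ≈ 7.577 × 0.1676 ≈ 1.270 mcg/mL.
Trough 1.3 mcg/mL vs MEC 1 mcg/mL: adequate.

1.3 mcg/mL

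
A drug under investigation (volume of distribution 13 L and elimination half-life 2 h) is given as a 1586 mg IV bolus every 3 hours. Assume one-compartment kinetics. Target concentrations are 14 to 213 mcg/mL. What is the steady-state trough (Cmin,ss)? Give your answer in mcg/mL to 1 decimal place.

Over one 3-h interval, 3/2 ≈ 1.5 half-lives elapse, leaving f ≈ 0.3536 of each dose.
Single-dose peak C₀ = D/Vd = 1586/13 ≈ 122.000 mcg/mL.
Steady-state trough Cmin,ss = C₀·f/(1−f) ≈ 122.000 × 0.3536/0.6464 ≈ 66.738 mcg/mL.
Trough 66.7 mcg/mL vs MEC 14 mcg/mL: adequate.

66.7 mcg/mL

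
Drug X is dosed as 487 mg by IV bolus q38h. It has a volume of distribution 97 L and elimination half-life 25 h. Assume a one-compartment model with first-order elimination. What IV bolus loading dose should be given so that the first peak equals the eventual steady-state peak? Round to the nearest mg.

748 mg

f = (1/2)^(38/25) ≈ 0.348686; accumulation ratio R = 1/(1−f) ≈ 1.53536.
Loading dose to hit Cmax,ss on first dose: D_load = D_maint·R ≈ 487 × 1.53536 ≈ 747.72 mg.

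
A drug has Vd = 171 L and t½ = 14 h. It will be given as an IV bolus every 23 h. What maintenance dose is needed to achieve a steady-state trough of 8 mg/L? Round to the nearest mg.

2904 mg

τ/t½ = 23/14 ≈ 1.6429, so f = (1/2)^(23/14) ≈ 0.320222.
Cmin,ss = (D/Vd)·f/(1−f), so D = Cmin,ss·Vd·(1−f)/f.
D = 8 × 171 × (1−f)/f ≈ 8 × 171 × 2.12283 ≈ 2904.03 mg.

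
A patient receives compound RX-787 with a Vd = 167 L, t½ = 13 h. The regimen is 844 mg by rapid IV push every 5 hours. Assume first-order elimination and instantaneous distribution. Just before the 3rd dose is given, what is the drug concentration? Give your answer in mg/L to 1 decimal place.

6.8 mg/L

f = (1/2)^(τ/t½) = (1/2)^(5/13) ≈ 0.7660.
C₀ = D/Vd = 844/167 ≈ 5.054 mg/L.
Before the 3rd dose, 2 doses have been given. Superposition: Cmin = C₀·(f + f²).
≈ 5.054 × (0.7660 + 0.5868) ≈ 5.054 × 1.3528 ≈ 6.837 mg/L.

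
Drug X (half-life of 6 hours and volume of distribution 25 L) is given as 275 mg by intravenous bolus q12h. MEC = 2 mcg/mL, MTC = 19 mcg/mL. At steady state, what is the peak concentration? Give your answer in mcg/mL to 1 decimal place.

14.7 mcg/mL

τ = 12 h = 2 half-lives, so f = (1/2)^2 = 0.25.
Accumulation ratio R = 1/(1 − f) = 1/0.75 = 4/3.
Single-dose peak C₀ = D/Vd = 275/25 = 11 mcg/mL.
Steady-state peak Cmax,ss = C₀·R = 11 × 4/3 ≈ 14.667 mcg/mL.
Peak 14.7 mcg/mL vs MTC 19 mcg/mL: below toxic threshold.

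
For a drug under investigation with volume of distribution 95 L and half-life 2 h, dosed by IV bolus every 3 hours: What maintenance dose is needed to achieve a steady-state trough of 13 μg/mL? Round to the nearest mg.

2258 mg

τ/t½ = 3/2 ≈ 1.5, so f = (1/2)^(3/2) ≈ 0.353553.
Cmin,ss = (D/Vd)·f/(1−f), so D = Cmin,ss·Vd·(1−f)/f.
D = 13 × 95 × (1−f)/f ≈ 13 × 95 × 1.82843 ≈ 2258.11 mg.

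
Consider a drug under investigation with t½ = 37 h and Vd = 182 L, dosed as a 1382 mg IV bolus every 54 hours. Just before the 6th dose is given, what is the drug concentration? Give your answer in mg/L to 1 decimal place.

4.3 mg/L

f = (1/2)^(τ/t½) = (1/2)^(54/37) ≈ 0.3636.
C₀ = D/Vd = 1382/182 ≈ 7.593 mg/L.
Before the 6th dose, 5 doses have been given. Superposition: Cmin = C₀·(f + f² + … + f^5).
≈ 7.593 × (0.3636 + 0.1322 + 0.0481 + 0.0175 + 0.0064) ≈ 7.593 × 0.5678 ≈ 4.311 mg/L.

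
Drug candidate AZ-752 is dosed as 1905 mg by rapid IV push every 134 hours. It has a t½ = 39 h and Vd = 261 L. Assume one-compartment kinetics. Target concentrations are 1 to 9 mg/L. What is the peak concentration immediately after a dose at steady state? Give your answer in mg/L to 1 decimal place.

8.0 mg/L

τ/t½ = 134/39 ≈ 3.4359, so fraction remaining f = (1/2)^(134/39) ≈ 0.0924.
At steady state, accumulation factor R = 1/(1 − e^(−kτ)) ≈ 1.1018.
Each bolus raises the concentration by D/Vd = 1905/261 ≈ 7.299 mg/L.
Steady-state peak Cmax,ss = C₀·R ≈ 7.299 × 1.1018 ≈ 8.042 mg/L.
Peak 8.0 mg/L vs MTC 9 mg/L: below toxic threshold.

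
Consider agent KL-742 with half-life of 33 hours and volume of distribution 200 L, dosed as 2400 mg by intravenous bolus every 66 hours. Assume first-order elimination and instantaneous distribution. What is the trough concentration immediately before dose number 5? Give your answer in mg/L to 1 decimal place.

f = (1/2)^(τ/t½) = (1/2)^(66/33) ≈ 0.2500.
C₀ = D/Vd = 2400/200 ≈ 12.000 mg/L.
Before the 5th dose, 4 doses have been given. Superposition: Cmin = C₀·(f + f² + … + f^4).
≈ 12.000 × (0.2500 + 0.0625 + 0.0156 + 0.0039) ≈ 12.000 × 0.3320 ≈ 3.984 mg/L.

4.0 mg/L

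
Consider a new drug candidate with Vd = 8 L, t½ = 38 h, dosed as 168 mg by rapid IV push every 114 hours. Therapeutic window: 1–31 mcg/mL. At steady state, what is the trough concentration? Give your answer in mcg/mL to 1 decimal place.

3.0 mcg/mL

The dosing interval is 3 half-lives, so f = 2^(−3) = 0.125.
Accumulation ratio R = 1/(1 − f) = 1/0.875 = 8/7.
Single-dose peak C₀ = D/Vd = 168/8 = 21 mcg/mL.
Steady-state peak Cmax,ss = C₀·R = 21 × 8/7 ≈ 24.000 mcg/mL.
Steady-state trough Cmin,ss = Cmax,ss·f ≈ 24.000 × 0.125 ≈ 3.000 mcg/mL.
Trough 3.0 mcg/mL vs MEC 1 mcg/mL: adequate.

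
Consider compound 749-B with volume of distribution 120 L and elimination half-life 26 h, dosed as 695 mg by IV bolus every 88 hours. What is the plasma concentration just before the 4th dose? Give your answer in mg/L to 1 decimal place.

0.6 mg/L

f = (1/2)^(τ/t½) = (1/2)^(88/26) ≈ 0.0957.
C₀ = D/Vd = 695/120 ≈ 5.792 mg/L.
Before the 4th dose, 3 doses have been given. Superposition: Cmin = C₀·(f + f² + … + f^3).
≈ 5.792 × (0.0957 + 0.0092 + 0.0009) ≈ 5.792 × 0.1058 ≈ 0.613 mg/L.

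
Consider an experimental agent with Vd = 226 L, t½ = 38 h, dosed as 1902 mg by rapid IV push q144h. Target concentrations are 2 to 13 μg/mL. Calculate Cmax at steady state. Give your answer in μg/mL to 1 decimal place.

τ/t½ = 144/38 ≈ 3.7895, so fraction remaining f = (1/2)^(144/38) ≈ 0.0723.
Accumulation ratio R = 1/(1 − f) ≈ 1/0.9277 ≈ 1.0779.
Single-dose peak C₀ = D/Vd = 1902/226 ≈ 8.416 μg/mL.
Steady-state peak Cmax,ss = C₀·R ≈ 8.416 × 1.0779 ≈ 9.072 μg/mL.
Peak 9.1 μg/mL vs MTC 13 μg/mL: below toxic threshold.

9.1 μg/mL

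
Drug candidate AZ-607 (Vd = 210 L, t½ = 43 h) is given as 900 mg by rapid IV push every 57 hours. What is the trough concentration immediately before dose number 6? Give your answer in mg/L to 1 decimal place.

f = (1/2)^(τ/t½) = (1/2)^(57/43) ≈ 0.3990.
C₀ = D/Vd = 900/210 ≈ 4.286 mg/L.
Before the 6th dose, 5 doses have been given. Superposition: Cmin = C₀·(f + f² + … + f^5).
≈ 4.286 × (0.3990 + 0.1592 + 0.0635 + 0.0253 + 0.0101) ≈ 4.286 × 0.6571 ≈ 2.816 mg/L.

2.8 mg/L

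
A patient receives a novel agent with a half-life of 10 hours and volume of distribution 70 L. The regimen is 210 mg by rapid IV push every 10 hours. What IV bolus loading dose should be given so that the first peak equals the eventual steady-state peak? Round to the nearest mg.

f = (1/2)^(10/10) ≈ 0.500000; accumulation ratio R = 1/(1−f) ≈ 2.00000.
Loading dose to hit Cmax,ss on first dose: D_load = D_maint·R ≈ 210 × 2.00000 ≈ 420.00 mg.

420 mg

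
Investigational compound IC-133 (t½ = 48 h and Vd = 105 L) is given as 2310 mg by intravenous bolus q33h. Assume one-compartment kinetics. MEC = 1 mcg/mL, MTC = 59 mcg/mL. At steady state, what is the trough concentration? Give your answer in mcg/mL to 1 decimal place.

τ/t½ = 33/48 ≈ 0.6875, so fraction remaining f = (1/2)^(33/48) ≈ 0.6209.
Each bolus raises the concentration by D/Vd = 2310/105 ≈ 22.000 mcg/mL.
Steady-state trough Cmin,ss = C₀·f/(1−f) ≈ 22.000 × 0.6209/0.3791 ≈ 36.032 mcg/mL.
Trough 36.0 mcg/mL vs MEC 1 mcg/mL: adequate.

36.0 mcg/mL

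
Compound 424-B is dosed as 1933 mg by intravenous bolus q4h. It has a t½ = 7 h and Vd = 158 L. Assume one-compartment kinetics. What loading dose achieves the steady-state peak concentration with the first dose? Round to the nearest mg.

f = (1/2)^(4/7) ≈ 0.672950; accumulation ratio R = 1/(1−f) ≈ 3.05764.
Loading dose to hit Cmax,ss on first dose: D_load = D_maint·R ≈ 1933 × 3.05764 ≈ 5910.42 mg.

5910 mg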